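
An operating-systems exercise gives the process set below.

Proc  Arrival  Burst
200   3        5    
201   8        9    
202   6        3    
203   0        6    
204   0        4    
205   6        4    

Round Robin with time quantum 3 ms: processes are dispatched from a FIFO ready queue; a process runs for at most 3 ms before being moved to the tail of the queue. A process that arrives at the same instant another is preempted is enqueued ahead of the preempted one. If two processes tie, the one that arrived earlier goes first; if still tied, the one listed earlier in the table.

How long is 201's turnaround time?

Gantt: | 203 0-3 | 204 3-6 | 200 6-9 | 203 9-12 | 202 12-15 | 205 15-18 | 204 18-19 | 201 19-22 | 200 22-24 | 205 24-25 | 201 25-31 |
Completion: 200=24  201=31  202=15  203=12  204=19  205=25
Turnaround (C−A): 200=21  201=23  202=9  203=12  204=19  205=19
Turnaround(201) = completion − arrival = 31 − 8 = 23

23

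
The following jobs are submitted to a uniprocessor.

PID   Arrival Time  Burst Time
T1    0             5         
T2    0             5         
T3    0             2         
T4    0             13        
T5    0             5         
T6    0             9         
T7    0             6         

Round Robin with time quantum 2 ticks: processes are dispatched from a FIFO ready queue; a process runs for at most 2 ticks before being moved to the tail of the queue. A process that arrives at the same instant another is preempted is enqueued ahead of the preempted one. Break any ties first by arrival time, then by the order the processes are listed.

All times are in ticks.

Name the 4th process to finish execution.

T5

Gantt: | T1 0-2 | T2 2-4 | T3 4-6 | T4 6-8 | T5 8-10 | T6 10-12 | T7 12-14 | T1 14-16 | T2 16-18 | T4 18-20 | T5 20-22 | T6 22-24 | T7 24-26 | T1 26-27 | T2 27-28 | T4 28-30 | T5 30-31 | T6 31-33 | T7 33-35 | T4 35-37 | T6 37-39 | T4 39-41 | T6 41-42 | T4 42-45 |
Completion: T1=27  T2=28  T3=6  T4=45  T5=31  T6=42  T7=35
Turnaround (C−A): T1=27  T2=28  T3=6  T4=45  T5=31  T6=42  T7=35
Finish order: T3 → T1 → T2 → T5 → T7 → T6 → T4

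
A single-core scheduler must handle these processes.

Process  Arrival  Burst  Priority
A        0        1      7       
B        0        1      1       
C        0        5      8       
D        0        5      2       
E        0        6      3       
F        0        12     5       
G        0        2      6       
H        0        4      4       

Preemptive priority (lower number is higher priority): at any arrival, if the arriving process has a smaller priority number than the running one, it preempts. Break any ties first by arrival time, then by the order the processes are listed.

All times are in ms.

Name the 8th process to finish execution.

Gantt: | B 0-1 | D 1-6 | E 6-12 | H 12-16 | F 16-28 | G 28-30 | A 30-31 | C 31-36 |
Completion: A=31  B=1  C=36  D=6  E=12  F=28  G=30  H=16
Finish order: B → D → E → H → F → G → A → C

C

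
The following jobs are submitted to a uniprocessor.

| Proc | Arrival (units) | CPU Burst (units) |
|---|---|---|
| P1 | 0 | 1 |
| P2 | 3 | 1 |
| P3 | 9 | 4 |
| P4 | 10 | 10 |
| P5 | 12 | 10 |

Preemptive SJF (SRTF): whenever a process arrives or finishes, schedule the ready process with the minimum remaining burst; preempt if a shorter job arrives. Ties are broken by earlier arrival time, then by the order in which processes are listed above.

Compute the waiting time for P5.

Timeline: | P1 0-1 | idle 1-3 | P2 3-4 | idle 4-9 | P3 9-13 | P4 13-23 | P5 23-33 |
Completion: P1=1  P2=4  P3=13  P4=23  P5=33
Turnaround (C−A): P1=1  P2=1  P3=4  P4=13  P5=21
Waiting(P5) = turnaround − burst = 21 − 10 = 11

11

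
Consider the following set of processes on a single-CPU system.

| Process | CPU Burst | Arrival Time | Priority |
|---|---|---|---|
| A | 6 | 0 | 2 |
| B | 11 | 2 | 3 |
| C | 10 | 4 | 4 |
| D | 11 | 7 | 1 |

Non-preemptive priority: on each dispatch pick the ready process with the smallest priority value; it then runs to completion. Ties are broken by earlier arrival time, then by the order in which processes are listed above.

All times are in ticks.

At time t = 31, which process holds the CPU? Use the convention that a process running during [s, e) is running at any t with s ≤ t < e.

Gantt: | A 0-6 | B 6-17 | D 17-28 | C 28-38 |
Completion: A=6  B=17  C=38  D=28

C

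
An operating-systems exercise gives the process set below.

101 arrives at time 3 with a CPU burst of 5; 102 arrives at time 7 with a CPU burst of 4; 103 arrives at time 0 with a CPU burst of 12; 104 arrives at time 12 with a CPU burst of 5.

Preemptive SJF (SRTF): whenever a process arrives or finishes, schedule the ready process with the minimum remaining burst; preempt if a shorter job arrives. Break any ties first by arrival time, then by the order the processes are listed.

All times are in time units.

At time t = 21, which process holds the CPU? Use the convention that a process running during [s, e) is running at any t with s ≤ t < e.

103

Schedule: | 103 0-3 | 101 3-8 | 102 8-12 | 104 12-17 | 103 17-26 |
Completion: 101=8  102=12  103=26  104=17
Turnaround (C−A): 101=5  102=5  103=26  104=5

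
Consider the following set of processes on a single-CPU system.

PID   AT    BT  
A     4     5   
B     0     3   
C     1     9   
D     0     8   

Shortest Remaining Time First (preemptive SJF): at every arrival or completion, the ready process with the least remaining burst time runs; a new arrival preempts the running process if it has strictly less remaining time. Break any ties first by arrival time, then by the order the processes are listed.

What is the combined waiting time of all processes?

Schedule: | B 0-3 | D 3-4 | A 4-9 | D 9-16 | C 16-25 |
Completion: A=9  B=3  C=25  D=16
Waiting = turnaround − burst: A=0, B=0, C=15, D=8
Total waiting = 0 + 0 + 15 + 8 = 23

23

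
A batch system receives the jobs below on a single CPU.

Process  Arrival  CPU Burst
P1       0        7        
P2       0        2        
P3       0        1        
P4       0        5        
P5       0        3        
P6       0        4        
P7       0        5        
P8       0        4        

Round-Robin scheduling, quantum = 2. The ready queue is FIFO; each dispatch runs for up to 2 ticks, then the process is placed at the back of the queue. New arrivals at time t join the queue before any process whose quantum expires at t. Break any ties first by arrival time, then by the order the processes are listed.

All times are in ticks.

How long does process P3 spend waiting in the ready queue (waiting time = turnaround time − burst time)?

4

Timeline: | P1 0-2 | P2 2-4 | P3 4-5 | P4 5-7 | P5 7-9 | P6 9-11 | P7 11-13 | P8 13-15 | P1 15-17 | P4 17-19 | P5 19-20 | P6 20-22 | P7 22-24 | P8 24-26 | P1 26-28 | P4 28-29 | P7 29-30 | P1 30-31 |
Completion: P1=31  P2=4  P3=5  P4=29  P5=20  P6=22  P7=30  P8=26
Waiting(P3) = turnaround − burst = 5 − 1 = 4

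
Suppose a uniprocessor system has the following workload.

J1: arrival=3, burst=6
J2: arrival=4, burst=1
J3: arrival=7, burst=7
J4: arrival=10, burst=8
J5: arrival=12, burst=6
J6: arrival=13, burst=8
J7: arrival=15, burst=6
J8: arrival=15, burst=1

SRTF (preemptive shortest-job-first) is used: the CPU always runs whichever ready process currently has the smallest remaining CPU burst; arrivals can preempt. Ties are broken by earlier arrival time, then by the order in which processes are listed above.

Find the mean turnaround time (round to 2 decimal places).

Schedule: | idle 0-3 | J1 3-4 | J2 4-5 | J1 5-10 | J3 10-15 | J8 15-16 | J3 16-18 | J5 18-24 | J7 24-30 | J4 30-38 | J6 38-46 |
Completion: J1=10  J2=5  J3=18  J4=38  J5=24  J6=46  J7=30  J8=16
Turnaround (C−A): J1=7  J2=1  J3=11  J4=28  J5=12  J6=33  J7=15  J8=1
Turnaround times: J1=7, J2=1, J3=11, J4=28, J5=12, J6=33, J7=15, J8=1
Average turnaround = (7+1+11+28+12+33+15+1) / 8 = 108/8 = 13.50

13.50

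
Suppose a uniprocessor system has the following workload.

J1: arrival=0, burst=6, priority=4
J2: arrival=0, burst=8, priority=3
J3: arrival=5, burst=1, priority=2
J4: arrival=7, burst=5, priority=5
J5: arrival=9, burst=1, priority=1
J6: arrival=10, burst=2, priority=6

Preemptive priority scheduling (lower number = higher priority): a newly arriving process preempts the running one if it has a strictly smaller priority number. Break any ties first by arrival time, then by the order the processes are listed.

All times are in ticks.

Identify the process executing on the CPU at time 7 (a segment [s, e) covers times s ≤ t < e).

J2

Timeline: | J2 0-5 | J3 5-6 | J2 6-9 | J5 9-10 | J1 10-16 | J4 16-21 | J6 21-23 |
Completion: J1=16  J2=9  J3=6  J4=21  J5=10  J6=23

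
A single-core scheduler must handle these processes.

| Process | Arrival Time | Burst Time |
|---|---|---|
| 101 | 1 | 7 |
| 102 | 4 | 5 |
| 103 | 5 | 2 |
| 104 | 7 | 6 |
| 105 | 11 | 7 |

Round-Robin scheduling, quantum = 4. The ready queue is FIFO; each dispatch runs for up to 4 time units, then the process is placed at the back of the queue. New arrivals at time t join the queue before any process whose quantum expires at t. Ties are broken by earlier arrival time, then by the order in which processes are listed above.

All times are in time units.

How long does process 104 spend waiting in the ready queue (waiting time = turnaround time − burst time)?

Gantt: | idle 0-1 | 101 1-5 | 102 5-9 | 103 9-11 | 101 11-14 | 104 14-18 | 102 18-19 | 105 19-23 | 104 23-25 | 105 25-28 |
Completion: 101=14  102=19  103=11  104=25  105=28
Turnaround (C−A): 101=13  102=15  103=6  104=18  105=17
Waiting(104) = turnaround − burst = 18 − 6 = 12

12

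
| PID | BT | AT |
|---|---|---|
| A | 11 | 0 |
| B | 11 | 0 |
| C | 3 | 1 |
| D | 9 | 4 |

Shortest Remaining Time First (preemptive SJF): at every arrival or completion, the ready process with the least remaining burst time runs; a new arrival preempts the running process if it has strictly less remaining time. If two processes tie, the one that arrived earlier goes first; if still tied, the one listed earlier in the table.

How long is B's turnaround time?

34

Schedule: | A 0-1 | C 1-4 | D 4-13 | A 13-23 | B 23-34 |
Completion: A=23  B=34  C=4  D=13
Turnaround(B) = completion − arrival = 34 − 0 = 34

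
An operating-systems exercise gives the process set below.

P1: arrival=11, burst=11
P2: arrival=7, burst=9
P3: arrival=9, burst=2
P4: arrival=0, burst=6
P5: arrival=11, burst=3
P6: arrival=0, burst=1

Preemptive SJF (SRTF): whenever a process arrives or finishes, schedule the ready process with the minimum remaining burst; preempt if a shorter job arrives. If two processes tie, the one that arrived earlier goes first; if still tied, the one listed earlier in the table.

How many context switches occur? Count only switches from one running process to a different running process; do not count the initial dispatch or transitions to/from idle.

Gantt: | P6 0-1 | P4 1-7 | P2 7-9 | P3 9-11 | P5 11-14 | P2 14-21 | P1 21-32 |
Completion: P1=32  P2=21  P3=11  P4=7  P5=14  P6=1

6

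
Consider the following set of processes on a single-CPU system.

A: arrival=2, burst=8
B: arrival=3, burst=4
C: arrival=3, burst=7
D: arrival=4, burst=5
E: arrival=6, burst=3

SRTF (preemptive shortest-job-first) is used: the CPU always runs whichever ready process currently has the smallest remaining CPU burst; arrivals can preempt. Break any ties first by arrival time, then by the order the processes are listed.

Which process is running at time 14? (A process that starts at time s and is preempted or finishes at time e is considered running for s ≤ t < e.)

Gantt: | idle 0-2 | A 2-3 | B 3-7 | E 7-10 | D 10-15 | A 15-22 | C 22-29 |
Completion: A=22  B=7  C=29  D=15  E=10
Turnaround (C−A): A=20  B=4  C=26  D=11  E=4

D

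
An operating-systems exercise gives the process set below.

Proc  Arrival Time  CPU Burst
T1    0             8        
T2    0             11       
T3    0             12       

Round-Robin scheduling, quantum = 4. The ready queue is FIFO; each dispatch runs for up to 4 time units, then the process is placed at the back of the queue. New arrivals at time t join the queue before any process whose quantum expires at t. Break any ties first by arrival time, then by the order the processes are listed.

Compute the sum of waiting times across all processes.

43

Timeline: | T1 0-4 | T2 4-8 | T3 8-12 | T1 12-16 | T2 16-20 | T3 20-24 | T2 24-27 | T3 27-31 |
Completion: T1=16  T2=27  T3=31
Turnaround (C−A): T1=16  T2=27  T3=31
Waiting = turnaround − burst: T1=8, T2=16, T3=19
Total waiting = 8 + 16 + 19 = 43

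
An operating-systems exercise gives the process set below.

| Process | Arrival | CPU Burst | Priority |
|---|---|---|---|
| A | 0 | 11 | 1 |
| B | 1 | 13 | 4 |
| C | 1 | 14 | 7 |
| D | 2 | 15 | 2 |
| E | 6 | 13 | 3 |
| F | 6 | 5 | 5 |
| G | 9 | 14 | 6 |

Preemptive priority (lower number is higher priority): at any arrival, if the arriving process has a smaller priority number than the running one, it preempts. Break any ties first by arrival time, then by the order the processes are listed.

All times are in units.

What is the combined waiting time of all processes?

231

Timeline: | A 0-11 | D 11-26 | E 26-39 | B 39-52 | F 52-57 | G 57-71 | C 71-85 |
Completion: A=11  B=52  C=85  D=26  E=39  F=57  G=71
Waiting = turnaround − burst: A=0, B=38, C=70, D=9, E=20, F=46, G=48
Total waiting = 0 + 38 + 70 + 9 + 20 + 46 + 48 = 231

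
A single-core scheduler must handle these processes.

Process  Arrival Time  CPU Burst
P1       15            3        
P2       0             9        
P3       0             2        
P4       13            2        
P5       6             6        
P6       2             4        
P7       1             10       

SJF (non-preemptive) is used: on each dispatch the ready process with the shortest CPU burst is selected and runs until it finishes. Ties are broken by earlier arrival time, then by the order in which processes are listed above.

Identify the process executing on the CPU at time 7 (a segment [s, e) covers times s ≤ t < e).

P5

Gantt: | P3 0-2 | P6 2-6 | P5 6-12 | P2 12-21 | P4 21-23 | P1 23-26 | P7 26-36 |
Completion: P1=26  P2=21  P3=2  P4=23  P5=12  P6=6  P7=36
Turnaround (C−A): P1=11  P2=21  P3=2  P4=10  P5=6  P6=4  P7=35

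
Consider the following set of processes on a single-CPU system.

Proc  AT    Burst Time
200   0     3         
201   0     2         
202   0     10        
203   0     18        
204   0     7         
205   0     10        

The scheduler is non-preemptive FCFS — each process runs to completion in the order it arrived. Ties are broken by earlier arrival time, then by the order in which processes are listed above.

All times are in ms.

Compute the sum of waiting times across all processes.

96

Timeline: | 200 0-3 | 201 3-5 | 202 5-15 | 203 15-33 | 204 33-40 | 205 40-50 |
Completion: 200=3  201=5  202=15  203=33  204=40  205=50
Waiting = turnaround − burst: 200=0, 201=3, 202=5, 203=15, 204=33, 205=40
Total waiting = 0 + 3 + 5 + 15 + 33 + 40 = 96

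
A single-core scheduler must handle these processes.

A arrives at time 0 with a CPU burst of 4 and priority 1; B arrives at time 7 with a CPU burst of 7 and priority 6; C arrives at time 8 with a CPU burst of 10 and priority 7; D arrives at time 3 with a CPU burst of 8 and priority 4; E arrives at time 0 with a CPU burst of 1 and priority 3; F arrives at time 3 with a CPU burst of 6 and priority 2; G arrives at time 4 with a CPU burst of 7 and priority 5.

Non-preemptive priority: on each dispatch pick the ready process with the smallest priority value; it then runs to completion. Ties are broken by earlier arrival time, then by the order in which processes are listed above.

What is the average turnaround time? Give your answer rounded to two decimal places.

Gantt: | A 0-4 | F 4-10 | E 10-11 | D 11-19 | G 19-26 | B 26-33 | C 33-43 |
Completion: A=4  B=33  C=43  D=19  E=11  F=10  G=26
Turnaround (C−A): A=4  B=26  C=35  D=16  E=11  F=7  G=22
Turnaround times: A=4, B=26, C=35, D=16, E=11, F=7, G=22
Average turnaround = (4+26+35+16+11+7+22) / 7 = 121/7 = 17.29

17.29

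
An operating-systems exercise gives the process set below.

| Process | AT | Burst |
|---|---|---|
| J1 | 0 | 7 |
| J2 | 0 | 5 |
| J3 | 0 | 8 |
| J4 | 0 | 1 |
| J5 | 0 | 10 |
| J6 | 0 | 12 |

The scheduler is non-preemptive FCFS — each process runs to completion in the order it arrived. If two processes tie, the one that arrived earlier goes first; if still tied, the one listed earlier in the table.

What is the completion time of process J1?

7

Timeline: | J1 0-7 | J2 7-12 | J3 12-20 | J4 20-21 | J5 21-31 | J6 31-43 |
Completion: J1=7  J2=12  J3=20  J4=21  J5=31  J6=43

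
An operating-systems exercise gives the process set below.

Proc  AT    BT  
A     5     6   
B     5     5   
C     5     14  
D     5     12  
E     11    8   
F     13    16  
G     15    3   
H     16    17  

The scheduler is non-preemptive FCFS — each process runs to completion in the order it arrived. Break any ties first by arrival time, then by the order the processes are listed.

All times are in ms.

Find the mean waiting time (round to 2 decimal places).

Schedule: | idle 0-5 | A 5-11 | B 11-16 | C 16-30 | D 30-42 | E 42-50 | F 50-66 | G 66-69 | H 69-86 |
Completion: A=11  B=16  C=30  D=42  E=50  F=66  G=69  H=86
Waiting times: A=0, B=6, C=11, D=25, E=31, F=37, G=51, H=53
Average waiting = (0+6+11+25+31+37+51+53) / 8 = 214/8 = 26.75

26.75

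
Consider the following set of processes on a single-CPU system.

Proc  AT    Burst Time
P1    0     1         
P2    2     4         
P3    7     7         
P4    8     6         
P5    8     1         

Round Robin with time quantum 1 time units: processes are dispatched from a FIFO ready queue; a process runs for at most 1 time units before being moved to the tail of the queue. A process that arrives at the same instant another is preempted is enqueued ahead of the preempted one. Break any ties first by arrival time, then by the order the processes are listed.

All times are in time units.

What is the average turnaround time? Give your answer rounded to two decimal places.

6.60

Timeline: | P1 0-1 | idle 1-2 | P2 2-6 | idle 6-7 | P3 7-8 | P4 8-9 | P5 9-10 | P3 10-11 | P4 11-12 | P3 12-13 | P4 13-14 | P3 14-15 | P4 15-16 | P3 16-17 | P4 17-18 | P3 18-19 | P4 19-20 | P3 20-21 |
Completion: P1=1  P2=6  P3=21  P4=20  P5=10
Turnaround (C−A): P1=1  P2=4  P3=14  P4=12  P5=2
Turnaround times: P1=1, P2=4, P3=14, P4=12, P5=2
Average turnaround = (1+4+14+12+2) / 5 = 33/5 = 6.60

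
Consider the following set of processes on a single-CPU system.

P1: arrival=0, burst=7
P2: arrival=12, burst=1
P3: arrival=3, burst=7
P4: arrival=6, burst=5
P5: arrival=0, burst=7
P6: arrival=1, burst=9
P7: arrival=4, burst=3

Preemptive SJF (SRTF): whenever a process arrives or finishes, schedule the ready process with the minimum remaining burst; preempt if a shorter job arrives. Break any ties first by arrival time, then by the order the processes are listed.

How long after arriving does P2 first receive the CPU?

0

Timeline: | P1 0-7 | P7 7-10 | P4 10-12 | P2 12-13 | P4 13-16 | P5 16-23 | P3 23-30 | P6 30-39 |
Completion: P1=7  P2=13  P3=30  P4=16  P5=23  P6=39  P7=10
Turnaround (C−A): P1=7  P2=1  P3=27  P4=10  P5=23  P6=38  P7=6
Response(P2) = first start − arrival = 12 − 12 = 0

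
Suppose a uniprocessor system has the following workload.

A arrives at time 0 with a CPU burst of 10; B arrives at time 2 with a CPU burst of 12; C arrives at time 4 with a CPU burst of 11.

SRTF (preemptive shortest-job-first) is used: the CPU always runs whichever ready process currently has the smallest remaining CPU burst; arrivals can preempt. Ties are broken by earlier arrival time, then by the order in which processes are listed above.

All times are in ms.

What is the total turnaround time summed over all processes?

58

Gantt: | A 0-10 | C 10-21 | B 21-33 |
Completion: A=10  B=33  C=21
Turnaround = completion − arrival: A=10, B=31, C=17
Total turnaround = 10 + 31 + 17 = 58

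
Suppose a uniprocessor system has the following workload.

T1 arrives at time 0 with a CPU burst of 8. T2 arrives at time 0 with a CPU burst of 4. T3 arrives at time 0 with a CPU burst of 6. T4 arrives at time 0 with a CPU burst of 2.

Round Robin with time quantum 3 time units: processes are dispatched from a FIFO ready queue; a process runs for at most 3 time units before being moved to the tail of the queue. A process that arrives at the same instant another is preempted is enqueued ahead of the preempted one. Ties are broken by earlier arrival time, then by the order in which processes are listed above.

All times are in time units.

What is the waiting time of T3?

12

Timeline: | T1 0-3 | T2 3-6 | T3 6-9 | T4 9-11 | T1 11-14 | T2 14-15 | T3 15-18 | T1 18-20 |
Completion: T1=20  T2=15  T3=18  T4=11
Turnaround (C−A): T1=20  T2=15  T3=18  T4=11
Waiting(T3) = turnaround − burst = 18 − 6 = 12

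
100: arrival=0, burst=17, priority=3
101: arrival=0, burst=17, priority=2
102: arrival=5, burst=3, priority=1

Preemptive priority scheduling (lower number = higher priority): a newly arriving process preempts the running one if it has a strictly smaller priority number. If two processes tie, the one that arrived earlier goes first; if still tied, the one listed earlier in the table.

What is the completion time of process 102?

8

Schedule: | 101 0-5 | 102 5-8 | 101 8-20 | 100 20-37 |
Completion: 100=37  101=20  102=8
Turnaround (C−A): 100=37  101=20  102=3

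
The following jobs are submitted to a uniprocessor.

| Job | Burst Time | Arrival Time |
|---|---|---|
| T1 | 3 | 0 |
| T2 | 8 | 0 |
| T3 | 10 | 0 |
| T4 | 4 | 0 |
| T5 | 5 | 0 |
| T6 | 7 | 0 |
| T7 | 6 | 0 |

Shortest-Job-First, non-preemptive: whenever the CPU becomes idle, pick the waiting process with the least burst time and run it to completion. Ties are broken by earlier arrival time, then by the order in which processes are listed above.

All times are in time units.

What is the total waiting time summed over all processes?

Timeline: | T1 0-3 | T4 3-7 | T5 7-12 | T7 12-18 | T6 18-25 | T2 25-33 | T3 33-43 |
Completion: T1=3  T2=33  T3=43  T4=7  T5=12  T6=25  T7=18
Waiting = turnaround − burst: T1=0, T2=25, T3=33, T4=3, T5=7, T6=18, T7=12
Total waiting = 0 + 25 + 33 + 3 + 7 + 18 + 12 = 98

98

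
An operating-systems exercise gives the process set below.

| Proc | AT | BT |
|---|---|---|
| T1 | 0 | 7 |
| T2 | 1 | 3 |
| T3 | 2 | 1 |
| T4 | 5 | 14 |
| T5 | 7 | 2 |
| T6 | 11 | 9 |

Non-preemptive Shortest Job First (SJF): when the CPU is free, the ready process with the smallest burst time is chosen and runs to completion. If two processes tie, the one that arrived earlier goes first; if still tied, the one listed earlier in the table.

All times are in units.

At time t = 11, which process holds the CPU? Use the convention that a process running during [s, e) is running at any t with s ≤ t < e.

T2

Gantt: | T1 0-7 | T3 7-8 | T5 8-10 | T2 10-13 | T6 13-22 | T4 22-36 |
Completion: T1=7  T2=13  T3=8  T4=36  T5=10  T6=22
Turnaround (C−A): T1=7  T2=12  T3=6  T4=31  T5=3  T6=11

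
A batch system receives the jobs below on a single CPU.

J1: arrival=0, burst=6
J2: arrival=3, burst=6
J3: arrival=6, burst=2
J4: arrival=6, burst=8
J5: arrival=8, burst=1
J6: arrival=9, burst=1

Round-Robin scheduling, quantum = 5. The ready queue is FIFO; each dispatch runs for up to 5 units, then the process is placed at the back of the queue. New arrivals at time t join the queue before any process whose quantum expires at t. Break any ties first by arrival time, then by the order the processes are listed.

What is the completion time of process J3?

13

Timeline: | J1 0-5 | J2 5-10 | J1 10-11 | J3 11-13 | J4 13-18 | J5 18-19 | J6 19-20 | J2 20-21 | J4 21-24 |
Completion: J1=11  J2=21  J3=13  J4=24  J5=19  J6=20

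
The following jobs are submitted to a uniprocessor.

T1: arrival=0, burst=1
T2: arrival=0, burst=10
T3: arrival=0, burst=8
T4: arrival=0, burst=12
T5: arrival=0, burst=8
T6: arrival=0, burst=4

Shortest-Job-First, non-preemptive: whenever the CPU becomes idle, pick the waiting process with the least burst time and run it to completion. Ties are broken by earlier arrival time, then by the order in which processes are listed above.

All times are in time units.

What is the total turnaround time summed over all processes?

114

Gantt: | T1 0-1 | T6 1-5 | T3 5-13 | T5 13-21 | T2 21-31 | T4 31-43 |
Completion: T1=1  T2=31  T3=13  T4=43  T5=21  T6=5
Turnaround = completion − arrival: T1=1, T2=31, T3=13, T4=43, T5=21, T6=5
Total turnaround = 1 + 31 + 13 + 43 + 21 + 5 = 114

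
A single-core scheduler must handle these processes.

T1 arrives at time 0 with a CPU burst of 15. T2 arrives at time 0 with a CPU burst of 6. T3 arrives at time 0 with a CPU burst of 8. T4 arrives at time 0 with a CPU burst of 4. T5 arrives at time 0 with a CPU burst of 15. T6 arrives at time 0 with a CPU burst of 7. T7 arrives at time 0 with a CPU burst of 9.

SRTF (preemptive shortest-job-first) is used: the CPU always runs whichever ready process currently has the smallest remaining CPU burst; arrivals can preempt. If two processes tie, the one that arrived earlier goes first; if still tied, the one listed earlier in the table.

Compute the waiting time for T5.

49

Timeline: | T4 0-4 | T2 4-10 | T6 10-17 | T3 17-25 | T7 25-34 | T1 34-49 | T5 49-64 |
Completion: T1=49  T2=10  T3=25  T4=4  T5=64  T6=17  T7=34
Waiting(T5) = turnaround − burst = 64 − 15 = 49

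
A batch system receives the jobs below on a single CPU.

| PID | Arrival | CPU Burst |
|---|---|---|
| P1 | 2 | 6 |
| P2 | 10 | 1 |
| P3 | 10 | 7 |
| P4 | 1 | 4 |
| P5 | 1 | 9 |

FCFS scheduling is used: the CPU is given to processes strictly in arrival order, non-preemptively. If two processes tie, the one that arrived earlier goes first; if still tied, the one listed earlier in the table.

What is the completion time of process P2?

Gantt: | idle 0-1 | P4 1-5 | P5 5-14 | P1 14-20 | P2 20-21 | P3 21-28 |
Completion: P1=20  P2=21  P3=28  P4=5  P5=14

21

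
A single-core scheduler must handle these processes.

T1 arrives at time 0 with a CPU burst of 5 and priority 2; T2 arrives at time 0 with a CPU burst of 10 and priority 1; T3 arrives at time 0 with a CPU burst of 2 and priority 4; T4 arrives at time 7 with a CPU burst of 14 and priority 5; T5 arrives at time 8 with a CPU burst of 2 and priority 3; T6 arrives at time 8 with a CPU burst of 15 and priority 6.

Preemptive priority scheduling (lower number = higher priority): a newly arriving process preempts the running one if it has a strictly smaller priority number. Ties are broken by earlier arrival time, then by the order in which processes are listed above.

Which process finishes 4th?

T3

Gantt: | T2 0-10 | T1 10-15 | T5 15-17 | T3 17-19 | T4 19-33 | T6 33-48 |
Completion: T1=15  T2=10  T3=19  T4=33  T5=17  T6=48
Finish order: T2 → T1 → T5 → T3 → T4 → T6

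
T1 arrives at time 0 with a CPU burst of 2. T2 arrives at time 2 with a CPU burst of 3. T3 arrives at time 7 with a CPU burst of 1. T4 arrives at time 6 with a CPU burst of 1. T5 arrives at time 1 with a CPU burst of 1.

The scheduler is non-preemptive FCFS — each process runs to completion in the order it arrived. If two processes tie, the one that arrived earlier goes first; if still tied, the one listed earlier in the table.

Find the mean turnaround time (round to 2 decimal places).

Timeline: | T1 0-2 | T5 2-3 | T2 3-6 | T4 6-7 | T3 7-8 |
Completion: T1=2  T2=6  T3=8  T4=7  T5=3
Turnaround (C−A): T1=2  T2=4  T3=1  T4=1  T5=2
Turnaround times: T1=2, T2=4, T3=1, T4=1, T5=2
Average turnaround = (2+4+1+1+2) / 5 = 10/5 = 2.00

2.00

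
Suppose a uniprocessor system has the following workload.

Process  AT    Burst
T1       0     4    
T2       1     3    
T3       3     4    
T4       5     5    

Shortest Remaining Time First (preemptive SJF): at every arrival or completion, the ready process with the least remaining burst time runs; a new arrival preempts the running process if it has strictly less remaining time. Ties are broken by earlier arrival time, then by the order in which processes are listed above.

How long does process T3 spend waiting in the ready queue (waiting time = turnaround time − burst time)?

Timeline: | T1 0-4 | T2 4-7 | T3 7-11 | T4 11-16 |
Completion: T1=4  T2=7  T3=11  T4=16
Turnaround (C−A): T1=4  T2=6  T3=8  T4=11
Waiting(T3) = turnaround − burst = 8 − 4 = 4

4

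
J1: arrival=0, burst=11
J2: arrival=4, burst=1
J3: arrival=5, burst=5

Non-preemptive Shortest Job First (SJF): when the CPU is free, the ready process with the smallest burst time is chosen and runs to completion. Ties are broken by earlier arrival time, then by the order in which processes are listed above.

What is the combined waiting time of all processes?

14

Timeline: | J1 0-11 | J2 11-12 | J3 12-17 |
Completion: J1=11  J2=12  J3=17
Turnaround (C−A): J1=11  J2=8  J3=12
Waiting = turnaround − burst: J1=0, J2=7, J3=7
Total waiting = 0 + 7 + 7 = 14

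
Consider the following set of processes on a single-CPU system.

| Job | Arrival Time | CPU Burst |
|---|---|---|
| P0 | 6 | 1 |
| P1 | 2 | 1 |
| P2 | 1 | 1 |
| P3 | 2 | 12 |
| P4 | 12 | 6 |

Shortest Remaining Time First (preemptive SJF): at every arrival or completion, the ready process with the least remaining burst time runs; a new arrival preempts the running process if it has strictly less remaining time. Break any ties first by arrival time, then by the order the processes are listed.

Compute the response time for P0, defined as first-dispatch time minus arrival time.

0

Gantt: | idle 0-1 | P2 1-2 | P1 2-3 | P3 3-6 | P0 6-7 | P3 7-16 | P4 16-22 |
Completion: P0=7  P1=3  P2=2  P3=16  P4=22
Turnaround (C−A): P0=1  P1=1  P2=1  P3=14  P4=10
Response(P0) = first start − arrival = 6 − 6 = 0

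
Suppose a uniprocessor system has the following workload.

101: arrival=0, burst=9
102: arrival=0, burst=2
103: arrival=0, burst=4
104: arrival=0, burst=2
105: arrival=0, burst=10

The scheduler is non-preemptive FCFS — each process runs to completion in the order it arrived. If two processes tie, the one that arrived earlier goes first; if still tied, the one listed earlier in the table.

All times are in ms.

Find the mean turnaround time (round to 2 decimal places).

Gantt: | 101 0-9 | 102 9-11 | 103 11-15 | 104 15-17 | 105 17-27 |
Completion: 101=9  102=11  103=15  104=17  105=27
Turnaround (C−A): 101=9  102=11  103=15  104=17  105=27
Turnaround times: 101=9, 102=11, 103=15, 104=17, 105=27
Average turnaround = (9+11+15+17+27) / 5 = 79/5 = 15.80

15.80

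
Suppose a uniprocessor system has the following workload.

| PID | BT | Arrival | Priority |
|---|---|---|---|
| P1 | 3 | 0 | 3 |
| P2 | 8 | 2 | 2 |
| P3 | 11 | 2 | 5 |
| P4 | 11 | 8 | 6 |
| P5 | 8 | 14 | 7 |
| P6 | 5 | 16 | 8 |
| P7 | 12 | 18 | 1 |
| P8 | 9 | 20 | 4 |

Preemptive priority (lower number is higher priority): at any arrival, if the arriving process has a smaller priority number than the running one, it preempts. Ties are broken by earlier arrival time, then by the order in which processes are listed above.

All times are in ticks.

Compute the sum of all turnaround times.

Schedule: | P1 0-2 | P2 2-10 | P1 10-11 | P3 11-18 | P7 18-30 | P8 30-39 | P3 39-43 | P4 43-54 | P5 54-62 | P6 62-67 |
Completion: P1=11  P2=10  P3=43  P4=54  P5=62  P6=67  P7=30  P8=39
Turnaround = completion − arrival: P1=11, P2=8, P3=41, P4=46, P5=48, P6=51, P7=12, P8=19
Total turnaround = 11 + 8 + 41 + 46 + 48 + 51 + 12 + 19 = 236

236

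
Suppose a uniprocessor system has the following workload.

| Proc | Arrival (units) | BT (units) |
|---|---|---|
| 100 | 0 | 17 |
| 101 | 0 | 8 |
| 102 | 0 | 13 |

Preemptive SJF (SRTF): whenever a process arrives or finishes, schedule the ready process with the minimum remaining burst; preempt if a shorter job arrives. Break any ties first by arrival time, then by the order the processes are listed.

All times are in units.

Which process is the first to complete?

101

Timeline: | 101 0-8 | 102 8-21 | 100 21-38 |
Completion: 100=38  101=8  102=21
Finish order: 101 → 102 → 100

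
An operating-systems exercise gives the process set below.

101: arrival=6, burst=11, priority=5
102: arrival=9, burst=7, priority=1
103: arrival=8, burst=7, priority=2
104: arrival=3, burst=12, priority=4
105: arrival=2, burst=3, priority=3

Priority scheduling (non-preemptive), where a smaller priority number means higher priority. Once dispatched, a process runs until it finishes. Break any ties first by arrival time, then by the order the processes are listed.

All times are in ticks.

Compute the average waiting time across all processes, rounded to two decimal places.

10.20

Schedule: | idle 0-2 | 105 2-5 | 104 5-17 | 102 17-24 | 103 24-31 | 101 31-42 |
Completion: 101=42  102=24  103=31  104=17  105=5
Turnaround (C−A): 101=36  102=15  103=23  104=14  105=3
Waiting times: 101=25, 102=8, 103=16, 104=2, 105=0
Average waiting = (25+8+16+2+0) / 5 = 51/5 = 10.20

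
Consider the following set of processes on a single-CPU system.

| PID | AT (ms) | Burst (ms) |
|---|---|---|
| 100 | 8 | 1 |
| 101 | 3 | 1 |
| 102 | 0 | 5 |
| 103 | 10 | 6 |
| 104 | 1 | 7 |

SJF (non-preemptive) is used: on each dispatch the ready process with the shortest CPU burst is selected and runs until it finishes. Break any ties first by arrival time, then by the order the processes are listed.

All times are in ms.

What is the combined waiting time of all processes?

Gantt: | 102 0-5 | 101 5-6 | 104 6-13 | 100 13-14 | 103 14-20 |
Completion: 100=14  101=6  102=5  103=20  104=13
Turnaround (C−A): 100=6  101=3  102=5  103=10  104=12
Waiting = turnaround − burst: 100=5, 101=2, 102=0, 103=4, 104=5
Total waiting = 5 + 2 + 0 + 4 + 5 = 16

16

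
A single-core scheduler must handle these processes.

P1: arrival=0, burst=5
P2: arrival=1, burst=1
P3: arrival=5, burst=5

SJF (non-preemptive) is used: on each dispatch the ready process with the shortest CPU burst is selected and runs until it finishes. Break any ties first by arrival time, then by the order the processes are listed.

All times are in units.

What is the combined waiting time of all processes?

5

Timeline: | P1 0-5 | P2 5-6 | P3 6-11 |
Completion: P1=5  P2=6  P3=11
Waiting = turnaround − burst: P1=0, P2=4, P3=1
Total waiting = 0 + 4 + 1 = 5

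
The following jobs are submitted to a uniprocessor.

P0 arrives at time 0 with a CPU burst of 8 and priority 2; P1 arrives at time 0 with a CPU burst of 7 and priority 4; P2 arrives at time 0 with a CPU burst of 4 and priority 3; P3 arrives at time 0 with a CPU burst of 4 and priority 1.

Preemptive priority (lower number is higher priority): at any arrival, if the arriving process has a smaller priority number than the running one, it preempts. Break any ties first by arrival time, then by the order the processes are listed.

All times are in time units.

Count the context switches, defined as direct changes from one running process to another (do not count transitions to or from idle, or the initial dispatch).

Schedule: | P3 0-4 | P0 4-12 | P2 12-16 | P1 16-23 |
Completion: P0=12  P1=23  P2=16  P3=4
Turnaround (C−A): P0=12  P1=23  P2=16  P3=4

3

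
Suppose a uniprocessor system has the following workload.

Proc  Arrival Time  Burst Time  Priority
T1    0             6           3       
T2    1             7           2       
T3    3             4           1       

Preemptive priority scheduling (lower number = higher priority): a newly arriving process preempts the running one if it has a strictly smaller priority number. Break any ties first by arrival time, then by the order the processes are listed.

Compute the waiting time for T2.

Gantt: | T1 0-1 | T2 1-3 | T3 3-7 | T2 7-12 | T1 12-17 |
Completion: T1=17  T2=12  T3=7
Turnaround (C−A): T1=17  T2=11  T3=4
Waiting(T2) = turnaround − burst = 11 − 7 = 4

4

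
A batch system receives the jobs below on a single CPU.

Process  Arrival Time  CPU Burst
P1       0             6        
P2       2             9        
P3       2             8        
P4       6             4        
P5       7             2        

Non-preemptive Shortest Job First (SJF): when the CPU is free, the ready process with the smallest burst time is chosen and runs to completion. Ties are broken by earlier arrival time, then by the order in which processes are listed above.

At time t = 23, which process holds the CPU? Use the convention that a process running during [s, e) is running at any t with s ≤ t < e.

Timeline: | P1 0-6 | P4 6-10 | P5 10-12 | P3 12-20 | P2 20-29 |
Completion: P1=6  P2=29  P3=20  P4=10  P5=12
Turnaround (C−A): P1=6  P2=27  P3=18  P4=4  P5=5

P2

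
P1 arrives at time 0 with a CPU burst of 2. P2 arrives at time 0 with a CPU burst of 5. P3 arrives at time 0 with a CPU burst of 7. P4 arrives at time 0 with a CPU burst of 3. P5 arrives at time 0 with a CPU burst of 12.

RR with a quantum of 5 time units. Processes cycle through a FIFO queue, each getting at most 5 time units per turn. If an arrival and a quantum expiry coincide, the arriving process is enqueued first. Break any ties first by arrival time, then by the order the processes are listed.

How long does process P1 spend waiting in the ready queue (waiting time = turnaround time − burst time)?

Schedule: | P1 0-2 | P2 2-7 | P3 7-12 | P4 12-15 | P5 15-20 | P3 20-22 | P5 22-29 |
Completion: P1=2  P2=7  P3=22  P4=15  P5=29
Waiting(P1) = turnaround − burst = 2 − 2 = 0

0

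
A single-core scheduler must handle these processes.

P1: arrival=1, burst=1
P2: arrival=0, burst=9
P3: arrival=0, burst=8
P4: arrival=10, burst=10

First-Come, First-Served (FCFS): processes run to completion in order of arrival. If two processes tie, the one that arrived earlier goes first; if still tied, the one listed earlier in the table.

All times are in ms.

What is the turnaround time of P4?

18

Timeline: | P2 0-9 | P3 9-17 | P1 17-18 | P4 18-28 |
Completion: P1=18  P2=9  P3=17  P4=28
Turnaround (C−A): P1=17  P2=9  P3=17  P4=18
Turnaround(P4) = completion − arrival = 28 − 10 = 18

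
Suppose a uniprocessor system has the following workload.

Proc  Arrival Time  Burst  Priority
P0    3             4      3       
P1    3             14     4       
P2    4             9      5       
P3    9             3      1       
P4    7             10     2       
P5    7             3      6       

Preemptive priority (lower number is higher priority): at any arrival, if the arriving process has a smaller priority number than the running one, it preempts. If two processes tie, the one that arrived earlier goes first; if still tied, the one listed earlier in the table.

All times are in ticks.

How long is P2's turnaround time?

39

Gantt: | idle 0-3 | P0 3-7 | P4 7-9 | P3 9-12 | P4 12-20 | P1 20-34 | P2 34-43 | P5 43-46 |
Completion: P0=7  P1=34  P2=43  P3=12  P4=20  P5=46
Turnaround (C−A): P0=4  P1=31  P2=39  P3=3  P4=13  P5=39
Turnaround(P2) = completion − arrival = 43 − 4 = 39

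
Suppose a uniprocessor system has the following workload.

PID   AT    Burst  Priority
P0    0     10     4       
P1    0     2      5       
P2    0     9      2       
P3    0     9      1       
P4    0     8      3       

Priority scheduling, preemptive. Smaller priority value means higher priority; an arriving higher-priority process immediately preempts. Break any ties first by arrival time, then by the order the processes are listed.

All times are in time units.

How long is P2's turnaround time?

Gantt: | P3 0-9 | P2 9-18 | P4 18-26 | P0 26-36 | P1 36-38 |
Completion: P0=36  P1=38  P2=18  P3=9  P4=26
Turnaround(P2) = completion − arrival = 18 − 0 = 18

18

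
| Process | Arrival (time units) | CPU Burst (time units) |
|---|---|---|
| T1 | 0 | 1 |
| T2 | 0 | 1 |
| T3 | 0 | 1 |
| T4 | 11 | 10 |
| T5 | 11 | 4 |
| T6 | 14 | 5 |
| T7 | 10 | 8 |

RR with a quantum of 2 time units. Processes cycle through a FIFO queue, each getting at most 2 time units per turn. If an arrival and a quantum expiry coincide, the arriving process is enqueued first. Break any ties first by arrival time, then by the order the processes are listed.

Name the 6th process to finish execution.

Gantt: | T1 0-1 | T2 1-2 | T3 2-3 | idle 3-10 | T7 10-12 | T4 12-14 | T5 14-16 | T7 16-18 | T6 18-20 | T4 20-22 | T5 22-24 | T7 24-26 | T6 26-28 | T4 28-30 | T7 30-32 | T6 32-33 | T4 33-37 |
Completion: T1=1  T2=2  T3=3  T4=37  T5=24  T6=33  T7=32
Turnaround (C−A): T1=1  T2=2  T3=3  T4=26  T5=13  T6=19  T7=22
Finish order: T1 → T2 → T3 → T5 → T7 → T6 → T4

T6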